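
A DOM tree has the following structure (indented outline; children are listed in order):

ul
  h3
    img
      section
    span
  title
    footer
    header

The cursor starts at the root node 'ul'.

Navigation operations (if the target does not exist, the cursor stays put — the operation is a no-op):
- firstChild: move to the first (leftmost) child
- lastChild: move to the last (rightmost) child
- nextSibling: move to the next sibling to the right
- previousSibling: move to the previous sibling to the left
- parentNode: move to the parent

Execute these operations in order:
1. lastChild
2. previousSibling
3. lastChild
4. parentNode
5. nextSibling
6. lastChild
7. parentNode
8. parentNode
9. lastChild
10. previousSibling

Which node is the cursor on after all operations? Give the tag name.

Answer: h3

Derivation:
After 1 (lastChild): title
After 2 (previousSibling): h3
After 3 (lastChild): span
After 4 (parentNode): h3
After 5 (nextSibling): title
After 6 (lastChild): header
After 7 (parentNode): title
After 8 (parentNode): ul
After 9 (lastChild): title
After 10 (previousSibling): h3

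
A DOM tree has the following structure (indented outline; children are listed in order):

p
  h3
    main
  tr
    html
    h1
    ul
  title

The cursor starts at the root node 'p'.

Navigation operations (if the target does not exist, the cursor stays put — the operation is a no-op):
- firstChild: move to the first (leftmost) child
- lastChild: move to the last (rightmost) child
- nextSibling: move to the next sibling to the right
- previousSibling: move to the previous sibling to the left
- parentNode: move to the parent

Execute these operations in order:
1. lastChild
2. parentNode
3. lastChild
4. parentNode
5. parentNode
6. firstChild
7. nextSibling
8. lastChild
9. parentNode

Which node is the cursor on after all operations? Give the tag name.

Answer: tr

Derivation:
After 1 (lastChild): title
After 2 (parentNode): p
After 3 (lastChild): title
After 4 (parentNode): p
After 5 (parentNode): p (no-op, stayed)
After 6 (firstChild): h3
After 7 (nextSibling): tr
After 8 (lastChild): ul
After 9 (parentNode): tr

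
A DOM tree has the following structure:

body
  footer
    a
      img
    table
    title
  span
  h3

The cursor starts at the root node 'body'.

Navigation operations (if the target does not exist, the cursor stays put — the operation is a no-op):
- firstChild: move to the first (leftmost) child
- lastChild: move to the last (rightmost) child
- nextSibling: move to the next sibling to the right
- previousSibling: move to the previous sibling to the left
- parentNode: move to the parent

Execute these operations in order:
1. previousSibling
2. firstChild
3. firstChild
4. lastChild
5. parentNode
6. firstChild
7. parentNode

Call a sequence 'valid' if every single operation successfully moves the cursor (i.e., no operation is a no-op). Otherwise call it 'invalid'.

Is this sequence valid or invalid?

Answer: invalid

Derivation:
After 1 (previousSibling): body (no-op, stayed)
After 2 (firstChild): footer
After 3 (firstChild): a
After 4 (lastChild): img
After 5 (parentNode): a
After 6 (firstChild): img
After 7 (parentNode): a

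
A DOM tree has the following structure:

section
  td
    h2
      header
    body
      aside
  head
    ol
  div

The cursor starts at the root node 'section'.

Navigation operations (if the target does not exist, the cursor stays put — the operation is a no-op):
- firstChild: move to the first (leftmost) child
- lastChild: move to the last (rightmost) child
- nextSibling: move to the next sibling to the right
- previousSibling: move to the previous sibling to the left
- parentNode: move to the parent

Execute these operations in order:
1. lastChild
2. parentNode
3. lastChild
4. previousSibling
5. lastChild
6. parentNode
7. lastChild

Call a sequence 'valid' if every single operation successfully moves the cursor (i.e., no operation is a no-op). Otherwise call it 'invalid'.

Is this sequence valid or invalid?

Answer: valid

Derivation:
After 1 (lastChild): div
After 2 (parentNode): section
After 3 (lastChild): div
After 4 (previousSibling): head
After 5 (lastChild): ol
After 6 (parentNode): head
After 7 (lastChild): ol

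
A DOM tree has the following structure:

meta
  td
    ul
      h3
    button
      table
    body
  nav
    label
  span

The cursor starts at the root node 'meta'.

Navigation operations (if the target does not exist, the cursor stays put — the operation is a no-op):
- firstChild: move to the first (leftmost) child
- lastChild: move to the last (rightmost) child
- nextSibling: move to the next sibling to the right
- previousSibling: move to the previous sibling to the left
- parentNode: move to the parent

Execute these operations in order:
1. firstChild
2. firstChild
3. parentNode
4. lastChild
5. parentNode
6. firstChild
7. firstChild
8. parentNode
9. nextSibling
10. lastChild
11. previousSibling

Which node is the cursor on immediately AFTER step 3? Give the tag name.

Answer: td

Derivation:
After 1 (firstChild): td
After 2 (firstChild): ul
After 3 (parentNode): td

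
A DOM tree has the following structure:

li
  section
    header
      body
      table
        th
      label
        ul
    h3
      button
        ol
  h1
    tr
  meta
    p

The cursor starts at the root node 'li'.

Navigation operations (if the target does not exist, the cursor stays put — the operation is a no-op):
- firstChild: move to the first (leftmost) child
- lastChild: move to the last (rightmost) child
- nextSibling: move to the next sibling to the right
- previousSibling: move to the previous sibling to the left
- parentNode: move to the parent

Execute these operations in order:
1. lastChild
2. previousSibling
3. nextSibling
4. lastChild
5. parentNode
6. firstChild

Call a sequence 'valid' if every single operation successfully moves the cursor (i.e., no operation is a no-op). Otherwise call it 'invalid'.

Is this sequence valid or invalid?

After 1 (lastChild): meta
After 2 (previousSibling): h1
After 3 (nextSibling): meta
After 4 (lastChild): p
After 5 (parentNode): meta
After 6 (firstChild): p

Answer: valid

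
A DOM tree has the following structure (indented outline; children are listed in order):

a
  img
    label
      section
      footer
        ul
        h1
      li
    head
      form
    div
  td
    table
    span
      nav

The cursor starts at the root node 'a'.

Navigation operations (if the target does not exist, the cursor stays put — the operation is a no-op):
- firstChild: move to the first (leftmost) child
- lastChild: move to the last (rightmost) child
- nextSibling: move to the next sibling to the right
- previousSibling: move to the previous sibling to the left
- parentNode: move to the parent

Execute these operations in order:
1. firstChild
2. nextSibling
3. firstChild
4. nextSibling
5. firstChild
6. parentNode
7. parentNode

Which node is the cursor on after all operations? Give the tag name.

After 1 (firstChild): img
After 2 (nextSibling): td
After 3 (firstChild): table
After 4 (nextSibling): span
After 5 (firstChild): nav
After 6 (parentNode): span
After 7 (parentNode): td

Answer: td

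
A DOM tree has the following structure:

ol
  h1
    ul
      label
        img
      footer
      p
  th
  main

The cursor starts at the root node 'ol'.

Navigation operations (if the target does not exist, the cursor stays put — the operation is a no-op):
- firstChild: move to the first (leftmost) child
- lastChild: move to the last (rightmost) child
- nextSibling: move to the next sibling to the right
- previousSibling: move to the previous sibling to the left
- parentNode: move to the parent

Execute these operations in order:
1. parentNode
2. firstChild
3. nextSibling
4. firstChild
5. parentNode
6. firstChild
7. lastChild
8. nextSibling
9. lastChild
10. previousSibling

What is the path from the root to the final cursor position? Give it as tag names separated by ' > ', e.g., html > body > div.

Answer: ol > h1 > ul > footer

Derivation:
After 1 (parentNode): ol (no-op, stayed)
After 2 (firstChild): h1
After 3 (nextSibling): th
After 4 (firstChild): th (no-op, stayed)
After 5 (parentNode): ol
After 6 (firstChild): h1
After 7 (lastChild): ul
After 8 (nextSibling): ul (no-op, stayed)
After 9 (lastChild): p
After 10 (previousSibling): footer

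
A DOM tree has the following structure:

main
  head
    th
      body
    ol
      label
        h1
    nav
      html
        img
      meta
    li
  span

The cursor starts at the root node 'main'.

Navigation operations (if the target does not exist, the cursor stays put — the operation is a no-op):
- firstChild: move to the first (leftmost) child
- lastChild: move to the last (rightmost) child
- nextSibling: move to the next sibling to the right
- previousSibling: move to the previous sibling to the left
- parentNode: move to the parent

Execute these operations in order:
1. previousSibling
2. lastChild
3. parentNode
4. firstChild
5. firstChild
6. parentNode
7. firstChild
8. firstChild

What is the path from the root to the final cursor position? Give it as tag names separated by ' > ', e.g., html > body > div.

After 1 (previousSibling): main (no-op, stayed)
After 2 (lastChild): span
After 3 (parentNode): main
After 4 (firstChild): head
After 5 (firstChild): th
After 6 (parentNode): head
After 7 (firstChild): th
After 8 (firstChild): body

Answer: main > head > th > body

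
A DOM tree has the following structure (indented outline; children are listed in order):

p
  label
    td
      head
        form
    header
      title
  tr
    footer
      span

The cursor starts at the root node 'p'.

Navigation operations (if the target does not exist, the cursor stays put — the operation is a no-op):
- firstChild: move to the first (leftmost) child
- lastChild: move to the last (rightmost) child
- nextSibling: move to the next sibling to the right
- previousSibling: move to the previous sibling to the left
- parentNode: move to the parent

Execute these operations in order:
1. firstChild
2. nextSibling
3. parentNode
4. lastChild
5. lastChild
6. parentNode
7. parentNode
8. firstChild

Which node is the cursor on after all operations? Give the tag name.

Answer: label

Derivation:
After 1 (firstChild): label
After 2 (nextSibling): tr
After 3 (parentNode): p
After 4 (lastChild): tr
After 5 (lastChild): footer
After 6 (parentNode): tr
After 7 (parentNode): p
After 8 (firstChild): label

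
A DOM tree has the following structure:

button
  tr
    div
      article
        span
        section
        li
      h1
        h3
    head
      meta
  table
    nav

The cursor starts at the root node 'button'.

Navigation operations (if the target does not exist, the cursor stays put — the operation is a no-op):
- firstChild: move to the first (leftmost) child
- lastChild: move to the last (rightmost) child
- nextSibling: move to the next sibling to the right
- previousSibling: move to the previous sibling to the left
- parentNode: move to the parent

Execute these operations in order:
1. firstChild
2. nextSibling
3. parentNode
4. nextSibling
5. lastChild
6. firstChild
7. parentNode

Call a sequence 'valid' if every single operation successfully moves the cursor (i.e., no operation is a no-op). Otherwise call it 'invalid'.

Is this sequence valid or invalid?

After 1 (firstChild): tr
After 2 (nextSibling): table
After 3 (parentNode): button
After 4 (nextSibling): button (no-op, stayed)
After 5 (lastChild): table
After 6 (firstChild): nav
After 7 (parentNode): table

Answer: invalid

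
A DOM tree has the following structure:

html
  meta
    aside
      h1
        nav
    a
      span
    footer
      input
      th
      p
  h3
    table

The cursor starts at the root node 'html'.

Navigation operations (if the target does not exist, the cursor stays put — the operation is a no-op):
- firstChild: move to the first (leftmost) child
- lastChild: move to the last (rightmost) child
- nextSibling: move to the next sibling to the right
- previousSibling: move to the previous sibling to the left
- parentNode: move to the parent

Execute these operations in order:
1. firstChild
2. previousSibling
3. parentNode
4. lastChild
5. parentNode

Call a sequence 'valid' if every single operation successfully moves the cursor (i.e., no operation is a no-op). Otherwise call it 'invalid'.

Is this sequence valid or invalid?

After 1 (firstChild): meta
After 2 (previousSibling): meta (no-op, stayed)
After 3 (parentNode): html
After 4 (lastChild): h3
After 5 (parentNode): html

Answer: invalid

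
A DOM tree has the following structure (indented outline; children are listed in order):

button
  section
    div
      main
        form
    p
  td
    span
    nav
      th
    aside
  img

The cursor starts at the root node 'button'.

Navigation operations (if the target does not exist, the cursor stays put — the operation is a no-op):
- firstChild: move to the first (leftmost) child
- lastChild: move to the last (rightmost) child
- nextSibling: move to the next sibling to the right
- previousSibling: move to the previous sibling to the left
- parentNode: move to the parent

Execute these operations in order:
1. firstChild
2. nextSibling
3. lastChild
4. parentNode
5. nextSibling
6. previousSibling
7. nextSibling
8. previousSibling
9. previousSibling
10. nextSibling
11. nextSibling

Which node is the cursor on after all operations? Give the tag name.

After 1 (firstChild): section
After 2 (nextSibling): td
After 3 (lastChild): aside
After 4 (parentNode): td
After 5 (nextSibling): img
After 6 (previousSibling): td
After 7 (nextSibling): img
After 8 (previousSibling): td
After 9 (previousSibling): section
After 10 (nextSibling): td
After 11 (nextSibling): img

Answer: img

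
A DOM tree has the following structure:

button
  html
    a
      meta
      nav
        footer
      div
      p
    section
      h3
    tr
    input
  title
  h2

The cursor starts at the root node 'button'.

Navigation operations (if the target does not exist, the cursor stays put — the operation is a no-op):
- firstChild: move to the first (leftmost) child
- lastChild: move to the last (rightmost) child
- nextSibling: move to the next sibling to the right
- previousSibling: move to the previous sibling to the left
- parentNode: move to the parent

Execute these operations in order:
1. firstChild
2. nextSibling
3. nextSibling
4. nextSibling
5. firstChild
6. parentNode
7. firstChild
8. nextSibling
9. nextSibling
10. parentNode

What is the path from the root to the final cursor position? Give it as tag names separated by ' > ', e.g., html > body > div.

After 1 (firstChild): html
After 2 (nextSibling): title
After 3 (nextSibling): h2
After 4 (nextSibling): h2 (no-op, stayed)
After 5 (firstChild): h2 (no-op, stayed)
After 6 (parentNode): button
After 7 (firstChild): html
After 8 (nextSibling): title
After 9 (nextSibling): h2
After 10 (parentNode): button

Answer: button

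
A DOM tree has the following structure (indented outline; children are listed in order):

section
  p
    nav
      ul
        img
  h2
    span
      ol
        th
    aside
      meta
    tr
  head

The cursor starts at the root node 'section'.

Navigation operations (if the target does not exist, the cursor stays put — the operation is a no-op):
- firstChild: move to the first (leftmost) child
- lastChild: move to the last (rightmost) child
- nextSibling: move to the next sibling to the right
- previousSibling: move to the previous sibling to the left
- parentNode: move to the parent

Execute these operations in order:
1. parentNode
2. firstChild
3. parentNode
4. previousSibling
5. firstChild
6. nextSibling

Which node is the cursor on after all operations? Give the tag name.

After 1 (parentNode): section (no-op, stayed)
After 2 (firstChild): p
After 3 (parentNode): section
After 4 (previousSibling): section (no-op, stayed)
After 5 (firstChild): p
After 6 (nextSibling): h2

Answer: h2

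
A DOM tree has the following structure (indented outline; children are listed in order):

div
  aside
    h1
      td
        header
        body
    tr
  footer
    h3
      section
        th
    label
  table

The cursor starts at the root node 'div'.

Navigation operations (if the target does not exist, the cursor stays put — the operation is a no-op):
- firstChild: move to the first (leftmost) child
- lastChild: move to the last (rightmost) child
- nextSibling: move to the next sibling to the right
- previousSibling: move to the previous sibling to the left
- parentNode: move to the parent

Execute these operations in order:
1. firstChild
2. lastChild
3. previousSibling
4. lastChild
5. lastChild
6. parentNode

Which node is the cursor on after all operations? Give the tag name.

After 1 (firstChild): aside
After 2 (lastChild): tr
After 3 (previousSibling): h1
After 4 (lastChild): td
After 5 (lastChild): body
After 6 (parentNode): td

Answer: td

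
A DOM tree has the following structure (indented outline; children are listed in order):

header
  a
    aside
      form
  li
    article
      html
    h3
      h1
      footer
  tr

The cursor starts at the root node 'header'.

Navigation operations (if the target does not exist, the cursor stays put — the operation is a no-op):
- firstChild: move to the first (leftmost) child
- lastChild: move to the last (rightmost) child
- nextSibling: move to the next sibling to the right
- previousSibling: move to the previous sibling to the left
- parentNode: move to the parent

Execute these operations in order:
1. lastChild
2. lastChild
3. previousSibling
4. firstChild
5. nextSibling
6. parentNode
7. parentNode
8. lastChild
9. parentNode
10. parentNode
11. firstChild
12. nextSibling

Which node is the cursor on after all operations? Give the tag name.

Answer: li

Derivation:
After 1 (lastChild): tr
After 2 (lastChild): tr (no-op, stayed)
After 3 (previousSibling): li
After 4 (firstChild): article
After 5 (nextSibling): h3
After 6 (parentNode): li
After 7 (parentNode): header
After 8 (lastChild): tr
After 9 (parentNode): header
After 10 (parentNode): header (no-op, stayed)
After 11 (firstChild): a
After 12 (nextSibling): li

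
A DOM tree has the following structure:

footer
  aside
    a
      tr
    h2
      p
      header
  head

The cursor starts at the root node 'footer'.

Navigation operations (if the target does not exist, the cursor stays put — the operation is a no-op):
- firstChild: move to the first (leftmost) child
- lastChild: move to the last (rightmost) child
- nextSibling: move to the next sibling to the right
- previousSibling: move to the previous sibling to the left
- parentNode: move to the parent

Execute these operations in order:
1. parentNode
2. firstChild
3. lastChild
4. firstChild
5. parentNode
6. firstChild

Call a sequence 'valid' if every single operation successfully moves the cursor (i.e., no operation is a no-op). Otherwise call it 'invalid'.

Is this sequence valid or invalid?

Answer: invalid

Derivation:
After 1 (parentNode): footer (no-op, stayed)
After 2 (firstChild): aside
After 3 (lastChild): h2
After 4 (firstChild): p
After 5 (parentNode): h2
After 6 (firstChild): p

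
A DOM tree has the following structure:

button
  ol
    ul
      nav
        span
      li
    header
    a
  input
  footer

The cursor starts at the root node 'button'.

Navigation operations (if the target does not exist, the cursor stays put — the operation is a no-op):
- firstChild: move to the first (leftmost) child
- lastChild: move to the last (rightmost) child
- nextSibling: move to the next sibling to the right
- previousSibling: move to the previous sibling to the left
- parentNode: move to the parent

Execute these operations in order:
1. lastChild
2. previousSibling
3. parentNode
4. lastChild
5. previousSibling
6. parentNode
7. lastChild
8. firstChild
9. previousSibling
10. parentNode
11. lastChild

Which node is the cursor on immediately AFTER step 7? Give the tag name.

After 1 (lastChild): footer
After 2 (previousSibling): input
After 3 (parentNode): button
After 4 (lastChild): footer
After 5 (previousSibling): input
After 6 (parentNode): button
After 7 (lastChild): footer

Answer: footer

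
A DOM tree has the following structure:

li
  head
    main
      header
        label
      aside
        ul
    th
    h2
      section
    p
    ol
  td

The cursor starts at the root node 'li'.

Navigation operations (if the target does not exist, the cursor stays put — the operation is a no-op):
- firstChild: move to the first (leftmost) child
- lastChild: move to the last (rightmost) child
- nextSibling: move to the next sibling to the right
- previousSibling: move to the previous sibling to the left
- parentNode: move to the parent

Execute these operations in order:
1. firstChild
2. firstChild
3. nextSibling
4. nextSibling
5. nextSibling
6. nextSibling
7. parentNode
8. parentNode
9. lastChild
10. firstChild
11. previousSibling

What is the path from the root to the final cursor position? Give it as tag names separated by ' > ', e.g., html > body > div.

After 1 (firstChild): head
After 2 (firstChild): main
After 3 (nextSibling): th
After 4 (nextSibling): h2
After 5 (nextSibling): p
After 6 (nextSibling): ol
After 7 (parentNode): head
After 8 (parentNode): li
After 9 (lastChild): td
After 10 (firstChild): td (no-op, stayed)
After 11 (previousSibling): head

Answer: li > head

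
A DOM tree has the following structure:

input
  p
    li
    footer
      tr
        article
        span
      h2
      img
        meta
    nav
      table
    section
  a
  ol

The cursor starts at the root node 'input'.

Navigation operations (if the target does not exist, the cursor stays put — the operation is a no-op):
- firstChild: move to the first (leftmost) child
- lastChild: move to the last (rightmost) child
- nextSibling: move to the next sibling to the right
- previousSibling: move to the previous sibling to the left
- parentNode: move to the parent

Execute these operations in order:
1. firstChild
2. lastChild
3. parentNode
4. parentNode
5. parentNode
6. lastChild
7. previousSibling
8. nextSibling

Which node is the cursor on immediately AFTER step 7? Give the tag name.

After 1 (firstChild): p
After 2 (lastChild): section
After 3 (parentNode): p
After 4 (parentNode): input
After 5 (parentNode): input (no-op, stayed)
After 6 (lastChild): ol
After 7 (previousSibling): a

Answer: a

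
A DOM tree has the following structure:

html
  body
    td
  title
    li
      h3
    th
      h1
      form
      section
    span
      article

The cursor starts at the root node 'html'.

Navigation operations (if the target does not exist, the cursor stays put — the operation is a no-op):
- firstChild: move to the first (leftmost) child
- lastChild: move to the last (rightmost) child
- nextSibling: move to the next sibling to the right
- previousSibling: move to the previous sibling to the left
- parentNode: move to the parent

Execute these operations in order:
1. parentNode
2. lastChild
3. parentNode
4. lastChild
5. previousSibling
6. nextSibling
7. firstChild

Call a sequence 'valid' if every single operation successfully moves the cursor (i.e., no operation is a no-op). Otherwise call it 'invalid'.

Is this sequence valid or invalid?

Answer: invalid

Derivation:
After 1 (parentNode): html (no-op, stayed)
After 2 (lastChild): title
After 3 (parentNode): html
After 4 (lastChild): title
After 5 (previousSibling): body
After 6 (nextSibling): title
After 7 (firstChild): li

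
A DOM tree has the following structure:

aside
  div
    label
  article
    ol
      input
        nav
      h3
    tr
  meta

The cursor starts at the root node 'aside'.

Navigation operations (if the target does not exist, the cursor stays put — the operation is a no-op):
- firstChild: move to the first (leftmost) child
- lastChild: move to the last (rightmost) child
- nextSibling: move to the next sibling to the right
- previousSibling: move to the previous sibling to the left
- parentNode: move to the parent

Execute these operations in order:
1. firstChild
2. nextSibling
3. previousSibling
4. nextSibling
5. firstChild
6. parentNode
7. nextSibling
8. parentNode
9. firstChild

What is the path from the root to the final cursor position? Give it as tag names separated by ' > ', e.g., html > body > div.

Answer: aside > div

Derivation:
After 1 (firstChild): div
After 2 (nextSibling): article
After 3 (previousSibling): div
After 4 (nextSibling): article
After 5 (firstChild): ol
After 6 (parentNode): article
After 7 (nextSibling): meta
After 8 (parentNode): aside
After 9 (firstChild): div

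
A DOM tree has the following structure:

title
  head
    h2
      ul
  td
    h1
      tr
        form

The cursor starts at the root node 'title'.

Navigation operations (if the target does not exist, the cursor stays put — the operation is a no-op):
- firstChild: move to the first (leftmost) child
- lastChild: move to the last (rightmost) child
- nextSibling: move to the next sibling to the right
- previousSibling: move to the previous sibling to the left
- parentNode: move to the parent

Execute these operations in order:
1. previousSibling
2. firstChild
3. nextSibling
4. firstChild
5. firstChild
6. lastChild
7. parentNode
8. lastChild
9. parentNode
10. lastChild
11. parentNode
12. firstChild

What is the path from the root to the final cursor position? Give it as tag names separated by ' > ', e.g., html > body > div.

Answer: title > td > h1 > tr > form

Derivation:
After 1 (previousSibling): title (no-op, stayed)
After 2 (firstChild): head
After 3 (nextSibling): td
After 4 (firstChild): h1
After 5 (firstChild): tr
After 6 (lastChild): form
After 7 (parentNode): tr
After 8 (lastChild): form
After 9 (parentNode): tr
After 10 (lastChild): form
After 11 (parentNode): tr
After 12 (firstChild): form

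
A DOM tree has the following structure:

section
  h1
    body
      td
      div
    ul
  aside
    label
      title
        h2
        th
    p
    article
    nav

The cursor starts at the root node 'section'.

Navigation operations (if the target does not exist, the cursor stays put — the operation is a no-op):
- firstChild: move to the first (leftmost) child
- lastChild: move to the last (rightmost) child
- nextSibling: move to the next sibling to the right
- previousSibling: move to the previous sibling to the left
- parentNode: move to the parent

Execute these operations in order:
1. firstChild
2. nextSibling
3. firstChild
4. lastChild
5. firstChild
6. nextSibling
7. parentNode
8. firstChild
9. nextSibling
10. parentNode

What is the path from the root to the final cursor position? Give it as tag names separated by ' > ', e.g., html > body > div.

Answer: section > aside > label > title

Derivation:
After 1 (firstChild): h1
After 2 (nextSibling): aside
After 3 (firstChild): label
After 4 (lastChild): title
After 5 (firstChild): h2
After 6 (nextSibling): th
After 7 (parentNode): title
After 8 (firstChild): h2
After 9 (nextSibling): th
After 10 (parentNode): title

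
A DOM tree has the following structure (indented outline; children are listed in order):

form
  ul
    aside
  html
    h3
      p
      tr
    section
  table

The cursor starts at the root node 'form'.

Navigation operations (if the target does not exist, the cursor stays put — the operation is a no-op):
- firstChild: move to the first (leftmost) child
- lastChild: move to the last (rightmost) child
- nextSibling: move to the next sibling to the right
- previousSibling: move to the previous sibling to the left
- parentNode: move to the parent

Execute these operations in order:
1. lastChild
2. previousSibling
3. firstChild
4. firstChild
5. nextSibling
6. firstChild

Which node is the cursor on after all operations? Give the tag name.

After 1 (lastChild): table
After 2 (previousSibling): html
After 3 (firstChild): h3
After 4 (firstChild): p
After 5 (nextSibling): tr
After 6 (firstChild): tr (no-op, stayed)

Answer: tr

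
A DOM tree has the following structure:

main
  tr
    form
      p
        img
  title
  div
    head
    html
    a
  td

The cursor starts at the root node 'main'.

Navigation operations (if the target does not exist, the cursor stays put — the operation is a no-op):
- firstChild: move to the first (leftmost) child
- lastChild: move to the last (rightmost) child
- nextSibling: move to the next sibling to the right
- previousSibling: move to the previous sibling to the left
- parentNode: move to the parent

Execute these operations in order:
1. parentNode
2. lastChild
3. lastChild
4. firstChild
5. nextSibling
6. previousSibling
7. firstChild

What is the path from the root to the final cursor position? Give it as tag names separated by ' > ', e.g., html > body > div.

After 1 (parentNode): main (no-op, stayed)
After 2 (lastChild): td
After 3 (lastChild): td (no-op, stayed)
After 4 (firstChild): td (no-op, stayed)
After 5 (nextSibling): td (no-op, stayed)
After 6 (previousSibling): div
After 7 (firstChild): head

Answer: main > div > head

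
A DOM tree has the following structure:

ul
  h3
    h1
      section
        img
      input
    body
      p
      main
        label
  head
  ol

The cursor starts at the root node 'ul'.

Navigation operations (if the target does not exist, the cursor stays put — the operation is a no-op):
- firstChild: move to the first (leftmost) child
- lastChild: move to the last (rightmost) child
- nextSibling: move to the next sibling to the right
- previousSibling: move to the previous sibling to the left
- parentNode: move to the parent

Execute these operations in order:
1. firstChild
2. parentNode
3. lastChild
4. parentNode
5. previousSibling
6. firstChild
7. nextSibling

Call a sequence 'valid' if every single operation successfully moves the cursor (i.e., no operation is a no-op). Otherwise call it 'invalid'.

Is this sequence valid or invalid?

After 1 (firstChild): h3
After 2 (parentNode): ul
After 3 (lastChild): ol
After 4 (parentNode): ul
After 5 (previousSibling): ul (no-op, stayed)
After 6 (firstChild): h3
After 7 (nextSibling): head

Answer: invalid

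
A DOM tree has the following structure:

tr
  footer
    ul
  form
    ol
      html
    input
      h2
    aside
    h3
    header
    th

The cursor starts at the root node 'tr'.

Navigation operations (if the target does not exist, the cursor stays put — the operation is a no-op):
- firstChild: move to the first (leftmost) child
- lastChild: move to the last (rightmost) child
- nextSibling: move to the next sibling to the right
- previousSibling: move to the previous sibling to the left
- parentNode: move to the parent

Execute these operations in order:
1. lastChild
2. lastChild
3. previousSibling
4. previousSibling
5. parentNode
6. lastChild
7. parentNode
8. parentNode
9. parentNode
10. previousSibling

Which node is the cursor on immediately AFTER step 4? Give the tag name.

Answer: h3

Derivation:
After 1 (lastChild): form
After 2 (lastChild): th
After 3 (previousSibling): header
After 4 (previousSibling): h3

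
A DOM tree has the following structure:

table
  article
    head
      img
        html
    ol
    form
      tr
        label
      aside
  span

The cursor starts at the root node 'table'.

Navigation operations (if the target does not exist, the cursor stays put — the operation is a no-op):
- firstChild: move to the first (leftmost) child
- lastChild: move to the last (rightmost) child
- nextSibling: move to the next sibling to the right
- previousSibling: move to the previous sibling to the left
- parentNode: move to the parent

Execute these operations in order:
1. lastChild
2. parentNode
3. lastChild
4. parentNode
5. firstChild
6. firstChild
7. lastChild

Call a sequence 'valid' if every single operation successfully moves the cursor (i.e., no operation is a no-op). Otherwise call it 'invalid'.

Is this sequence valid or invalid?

Answer: valid

Derivation:
After 1 (lastChild): span
After 2 (parentNode): table
After 3 (lastChild): span
After 4 (parentNode): table
After 5 (firstChild): article
After 6 (firstChild): head
After 7 (lastChild): img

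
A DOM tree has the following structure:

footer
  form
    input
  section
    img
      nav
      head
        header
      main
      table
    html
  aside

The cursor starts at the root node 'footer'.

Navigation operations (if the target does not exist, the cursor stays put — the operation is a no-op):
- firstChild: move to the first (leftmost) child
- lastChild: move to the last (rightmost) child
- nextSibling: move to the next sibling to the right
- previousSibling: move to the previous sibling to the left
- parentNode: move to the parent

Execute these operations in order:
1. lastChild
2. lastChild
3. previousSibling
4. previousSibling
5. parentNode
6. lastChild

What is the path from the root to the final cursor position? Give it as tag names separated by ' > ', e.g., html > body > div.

Answer: footer > aside

Derivation:
After 1 (lastChild): aside
After 2 (lastChild): aside (no-op, stayed)
After 3 (previousSibling): section
After 4 (previousSibling): form
After 5 (parentNode): footer
After 6 (lastChild): aside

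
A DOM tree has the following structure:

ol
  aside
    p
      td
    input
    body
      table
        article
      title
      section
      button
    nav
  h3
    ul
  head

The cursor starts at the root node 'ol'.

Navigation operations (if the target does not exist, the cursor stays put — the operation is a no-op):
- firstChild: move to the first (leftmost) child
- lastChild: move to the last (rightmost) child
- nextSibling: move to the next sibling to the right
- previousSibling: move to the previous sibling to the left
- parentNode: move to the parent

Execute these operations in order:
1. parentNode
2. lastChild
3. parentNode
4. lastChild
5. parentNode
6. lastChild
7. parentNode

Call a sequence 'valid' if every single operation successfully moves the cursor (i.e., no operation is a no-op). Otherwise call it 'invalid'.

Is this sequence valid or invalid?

After 1 (parentNode): ol (no-op, stayed)
After 2 (lastChild): head
After 3 (parentNode): ol
After 4 (lastChild): head
After 5 (parentNode): ol
After 6 (lastChild): head
After 7 (parentNode): ol

Answer: invalid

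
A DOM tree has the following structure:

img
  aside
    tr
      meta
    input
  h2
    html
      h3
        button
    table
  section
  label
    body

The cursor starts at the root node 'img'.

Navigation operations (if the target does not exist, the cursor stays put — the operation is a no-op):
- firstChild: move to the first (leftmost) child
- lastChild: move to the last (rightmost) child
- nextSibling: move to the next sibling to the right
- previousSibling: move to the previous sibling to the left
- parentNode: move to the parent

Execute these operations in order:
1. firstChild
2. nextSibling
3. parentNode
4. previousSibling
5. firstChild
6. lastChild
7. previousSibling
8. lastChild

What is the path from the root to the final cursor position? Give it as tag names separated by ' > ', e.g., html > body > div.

Answer: img > aside > tr > meta

Derivation:
After 1 (firstChild): aside
After 2 (nextSibling): h2
After 3 (parentNode): img
After 4 (previousSibling): img (no-op, stayed)
After 5 (firstChild): aside
After 6 (lastChild): input
After 7 (previousSibling): tr
After 8 (lastChild): meta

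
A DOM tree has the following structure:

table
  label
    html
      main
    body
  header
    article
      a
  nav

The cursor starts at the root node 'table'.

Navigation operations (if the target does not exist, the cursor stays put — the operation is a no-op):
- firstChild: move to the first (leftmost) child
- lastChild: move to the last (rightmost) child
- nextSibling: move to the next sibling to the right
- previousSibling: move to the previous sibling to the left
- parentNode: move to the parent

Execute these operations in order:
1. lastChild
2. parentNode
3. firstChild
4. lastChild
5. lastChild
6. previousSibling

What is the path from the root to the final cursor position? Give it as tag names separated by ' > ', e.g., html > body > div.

Answer: table > label > html

Derivation:
After 1 (lastChild): nav
After 2 (parentNode): table
After 3 (firstChild): label
After 4 (lastChild): body
After 5 (lastChild): body (no-op, stayed)
After 6 (previousSibling): html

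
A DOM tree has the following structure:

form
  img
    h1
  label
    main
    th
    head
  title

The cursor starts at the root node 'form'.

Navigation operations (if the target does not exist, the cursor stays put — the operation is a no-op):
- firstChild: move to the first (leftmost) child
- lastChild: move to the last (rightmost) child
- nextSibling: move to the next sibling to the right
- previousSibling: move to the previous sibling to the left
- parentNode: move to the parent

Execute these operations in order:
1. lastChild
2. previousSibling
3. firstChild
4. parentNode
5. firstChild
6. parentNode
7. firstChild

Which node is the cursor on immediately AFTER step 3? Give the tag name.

Answer: main

Derivation:
After 1 (lastChild): title
After 2 (previousSibling): label
After 3 (firstChild): main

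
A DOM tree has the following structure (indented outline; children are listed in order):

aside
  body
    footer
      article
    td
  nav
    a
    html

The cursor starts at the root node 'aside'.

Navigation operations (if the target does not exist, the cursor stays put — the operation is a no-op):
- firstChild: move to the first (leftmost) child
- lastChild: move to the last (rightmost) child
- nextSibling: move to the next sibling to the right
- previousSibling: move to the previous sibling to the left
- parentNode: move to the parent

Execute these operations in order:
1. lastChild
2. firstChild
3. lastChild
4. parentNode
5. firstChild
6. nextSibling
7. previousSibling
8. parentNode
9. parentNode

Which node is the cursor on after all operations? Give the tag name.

Answer: aside

Derivation:
After 1 (lastChild): nav
After 2 (firstChild): a
After 3 (lastChild): a (no-op, stayed)
After 4 (parentNode): nav
After 5 (firstChild): a
After 6 (nextSibling): html
After 7 (previousSibling): a
After 8 (parentNode): nav
After 9 (parentNode): aside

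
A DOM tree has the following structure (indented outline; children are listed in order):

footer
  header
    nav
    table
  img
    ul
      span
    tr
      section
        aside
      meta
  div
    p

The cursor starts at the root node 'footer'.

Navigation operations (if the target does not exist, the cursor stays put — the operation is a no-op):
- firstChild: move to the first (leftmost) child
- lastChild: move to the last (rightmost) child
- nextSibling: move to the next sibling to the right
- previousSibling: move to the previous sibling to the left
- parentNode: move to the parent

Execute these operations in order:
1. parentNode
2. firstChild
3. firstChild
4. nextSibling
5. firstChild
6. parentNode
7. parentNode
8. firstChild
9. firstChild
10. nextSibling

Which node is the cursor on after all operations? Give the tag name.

After 1 (parentNode): footer (no-op, stayed)
After 2 (firstChild): header
After 3 (firstChild): nav
After 4 (nextSibling): table
After 5 (firstChild): table (no-op, stayed)
After 6 (parentNode): header
After 7 (parentNode): footer
After 8 (firstChild): header
After 9 (firstChild): nav
After 10 (nextSibling): table

Answer: table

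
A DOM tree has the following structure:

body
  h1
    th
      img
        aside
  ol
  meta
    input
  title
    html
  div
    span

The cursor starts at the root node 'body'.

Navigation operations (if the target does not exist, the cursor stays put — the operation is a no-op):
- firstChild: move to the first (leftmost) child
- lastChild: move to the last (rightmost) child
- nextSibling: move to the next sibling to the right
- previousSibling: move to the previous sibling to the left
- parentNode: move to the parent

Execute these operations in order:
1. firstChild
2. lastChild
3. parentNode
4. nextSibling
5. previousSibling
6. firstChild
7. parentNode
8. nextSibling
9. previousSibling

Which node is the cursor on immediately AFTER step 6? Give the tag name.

After 1 (firstChild): h1
After 2 (lastChild): th
After 3 (parentNode): h1
After 4 (nextSibling): ol
After 5 (previousSibling): h1
After 6 (firstChild): th

Answer: th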